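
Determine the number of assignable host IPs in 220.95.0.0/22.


Host bits = 32 - 22 = 10
Total addresses = 2^10 = 1024
Usable = total - 2 (network and broadcast)
Usable hosts: 1022


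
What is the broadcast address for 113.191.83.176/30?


Network: 113.191.83.176/30
Host bits = 2
Set all host bits to 1:
Broadcast: 113.191.83.179


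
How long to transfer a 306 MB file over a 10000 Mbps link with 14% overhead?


Effective throughput = 10000 * (1 - 14/100) = 8600 Mbps
File size in Mb = 306 * 8 = 2448 Mb
Time = 2448 / 8600
Time = 0.2847 seconds


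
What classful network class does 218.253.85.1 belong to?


First octet: 218
Binary: 11011010
110xxxxx -> Class C (192-223)
Class C, default mask 255.255.255.0 (/24)


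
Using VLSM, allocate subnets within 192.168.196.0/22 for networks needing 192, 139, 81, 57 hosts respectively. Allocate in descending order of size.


192 hosts -> /24 (254 usable): 192.168.196.0/24
139 hosts -> /24 (254 usable): 192.168.197.0/24
81 hosts -> /25 (126 usable): 192.168.198.0/25
57 hosts -> /26 (62 usable): 192.168.198.128/26
Allocation: 192.168.196.0/24 (192 hosts, 254 usable); 192.168.197.0/24 (139 hosts, 254 usable); 192.168.198.0/25 (81 hosts, 126 usable); 192.168.198.128/26 (57 hosts, 62 usable)


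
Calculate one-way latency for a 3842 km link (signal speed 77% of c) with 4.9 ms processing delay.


Speed = 0.77 * 3e5 km/s = 231000 km/s
Propagation delay = 3842 / 231000 = 0.0166 s = 16.632 ms
Processing delay = 4.9 ms
Total one-way latency = 21.532 ms


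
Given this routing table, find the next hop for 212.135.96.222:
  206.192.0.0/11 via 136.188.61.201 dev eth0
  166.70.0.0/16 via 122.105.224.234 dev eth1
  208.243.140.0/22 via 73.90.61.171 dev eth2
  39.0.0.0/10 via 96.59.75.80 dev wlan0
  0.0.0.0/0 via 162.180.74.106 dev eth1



Longest prefix match for 212.135.96.222:
  /11 206.192.0.0: no
  /16 166.70.0.0: no
  /22 208.243.140.0: no
  /10 39.0.0.0: no
  /0 0.0.0.0: MATCH
Selected: next-hop 162.180.74.106 via eth1 (matched /0)


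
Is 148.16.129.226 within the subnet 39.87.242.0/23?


Subnet network: 39.87.242.0
Test IP AND mask: 148.16.128.0
No, 148.16.129.226 is not in 39.87.242.0/23


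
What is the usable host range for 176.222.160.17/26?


Network: 176.222.160.0
Broadcast: 176.222.160.63
First usable = network + 1
Last usable = broadcast - 1
Range: 176.222.160.1 to 176.222.160.62


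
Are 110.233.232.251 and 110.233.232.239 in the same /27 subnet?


Mask: 255.255.255.224
110.233.232.251 AND mask = 110.233.232.224
110.233.232.239 AND mask = 110.233.232.224
Yes, same subnet (110.233.232.224)


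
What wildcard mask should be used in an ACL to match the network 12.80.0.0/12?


Subnet mask: 255.240.0.0
Wildcard = 255.255.255.255 - subnet mask
255 - 255 = 0
255 - 240 = 15
255 - 0 = 255
255 - 0 = 255
Wildcard: 0.15.255.255


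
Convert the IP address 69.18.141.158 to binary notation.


69 = 01000101
18 = 00010010
141 = 10001101
158 = 10011110
Binary: 01000101.00010010.10001101.10011110


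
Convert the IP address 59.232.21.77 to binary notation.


59 = 00111011
232 = 11101000
21 = 00010101
77 = 01001101
Binary: 00111011.11101000.00010101.01001101


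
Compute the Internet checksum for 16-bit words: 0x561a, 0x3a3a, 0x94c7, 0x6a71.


Sum all words (with carry folding):
+ 0x561a = 0x561a
+ 0x3a3a = 0x9054
+ 0x94c7 = 0x251c
+ 0x6a71 = 0x8f8d
One's complement: ~0x8f8d
Checksum = 0x7072


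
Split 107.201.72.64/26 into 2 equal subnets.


New prefix = 26 + 1 = 27
Each subnet has 32 addresses
  107.201.72.64/27
  107.201.72.96/27
Subnets: 107.201.72.64/27, 107.201.72.96/27


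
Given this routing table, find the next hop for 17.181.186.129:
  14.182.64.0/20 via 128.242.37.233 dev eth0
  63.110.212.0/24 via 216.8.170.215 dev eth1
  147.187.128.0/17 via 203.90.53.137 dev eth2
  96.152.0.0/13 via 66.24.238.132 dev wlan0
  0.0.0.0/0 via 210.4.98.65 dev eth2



Longest prefix match for 17.181.186.129:
  /20 14.182.64.0: no
  /24 63.110.212.0: no
  /17 147.187.128.0: no
  /13 96.152.0.0: no
  /0 0.0.0.0: MATCH
Selected: next-hop 210.4.98.65 via eth2 (matched /0)


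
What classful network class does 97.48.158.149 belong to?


First octet: 97
Binary: 01100001
0xxxxxxx -> Class A (1-126)
Class A, default mask 255.0.0.0 (/8)


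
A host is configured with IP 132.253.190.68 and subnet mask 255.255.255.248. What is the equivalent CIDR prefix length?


Binary: 11111111.11111111.11111111.11111000
Count leading 1s
Prefix: /29


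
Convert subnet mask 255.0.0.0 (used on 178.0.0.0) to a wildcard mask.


Subnet mask: 255.0.0.0
Wildcard = 255.255.255.255 - subnet mask
255 - 255 = 0
255 - 0 = 255
255 - 0 = 255
255 - 0 = 255
Wildcard: 0.255.255.255


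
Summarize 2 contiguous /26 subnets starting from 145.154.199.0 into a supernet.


Original prefix: /26
Number of subnets: 2 = 2^1
New prefix = 26 - 1 = 25
Supernet: 145.154.199.0/25


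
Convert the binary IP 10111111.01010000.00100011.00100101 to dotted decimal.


10111111 = 191
01010000 = 80
00100011 = 35
00100101 = 37
IP: 191.80.35.37


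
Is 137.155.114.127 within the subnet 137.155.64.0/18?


Subnet network: 137.155.64.0
Test IP AND mask: 137.155.64.0
Yes, 137.155.114.127 is in 137.155.64.0/18


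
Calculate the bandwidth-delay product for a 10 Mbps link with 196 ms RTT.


BDP = bandwidth * RTT
= 10 Mbps * 196 ms
= 10 * 1e6 * 196 / 1000 bits
= 1960000 bits
= 245000 bytes
= 239.2578 KB
BDP = 1960000 bits (245000 bytes)


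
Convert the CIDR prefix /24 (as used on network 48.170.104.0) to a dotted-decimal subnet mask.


/24 means 24 network bits, 8 host bits
Binary: 11111111111111111111111100000000
Mask: 255.255.255.0


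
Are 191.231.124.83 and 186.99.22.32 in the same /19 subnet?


Mask: 255.255.224.0
191.231.124.83 AND mask = 191.231.96.0
186.99.22.32 AND mask = 186.99.0.0
No, different subnets (191.231.96.0 vs 186.99.0.0)


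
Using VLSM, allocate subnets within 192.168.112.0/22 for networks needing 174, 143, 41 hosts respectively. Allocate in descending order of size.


174 hosts -> /24 (254 usable): 192.168.112.0/24
143 hosts -> /24 (254 usable): 192.168.113.0/24
41 hosts -> /26 (62 usable): 192.168.114.0/26
Allocation: 192.168.112.0/24 (174 hosts, 254 usable); 192.168.113.0/24 (143 hosts, 254 usable); 192.168.114.0/26 (41 hosts, 62 usable)


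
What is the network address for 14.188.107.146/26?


IP:   00001110.10111100.01101011.10010010
Mask: 11111111.11111111.11111111.11000000
AND operation:
Net:  00001110.10111100.01101011.10000000
Network: 14.188.107.128/26


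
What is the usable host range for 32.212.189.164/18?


Network: 32.212.128.0
Broadcast: 32.212.191.255
First usable = network + 1
Last usable = broadcast - 1
Range: 32.212.128.1 to 32.212.191.254


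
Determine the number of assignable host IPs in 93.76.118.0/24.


Host bits = 32 - 24 = 8
Total addresses = 2^8 = 256
Usable = total - 2 (network and broadcast)
Usable hosts: 254


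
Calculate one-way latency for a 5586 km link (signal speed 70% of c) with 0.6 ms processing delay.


Speed = 0.7 * 3e5 km/s = 210000 km/s
Propagation delay = 5586 / 210000 = 0.0266 s = 26.6 ms
Processing delay = 0.6 ms
Total one-way latency = 27.2 ms


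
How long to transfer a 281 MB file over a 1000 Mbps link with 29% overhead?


Effective throughput = 1000 * (1 - 29/100) = 710 Mbps
File size in Mb = 281 * 8 = 2248 Mb
Time = 2248 / 710
Time = 3.1662 seconds


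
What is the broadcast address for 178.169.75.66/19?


Network: 178.169.64.0/19
Host bits = 13
Set all host bits to 1:
Broadcast: 178.169.95.255


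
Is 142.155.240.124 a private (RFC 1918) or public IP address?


RFC 1918 private ranges:
  10.0.0.0/8 (10.0.0.0 - 10.255.255.255)
  172.16.0.0/12 (172.16.0.0 - 172.31.255.255)
  192.168.0.0/16 (192.168.0.0 - 192.168.255.255)
Public (not in any RFC 1918 range)


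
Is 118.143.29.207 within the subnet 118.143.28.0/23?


Subnet network: 118.143.28.0
Test IP AND mask: 118.143.28.0
Yes, 118.143.29.207 is in 118.143.28.0/23


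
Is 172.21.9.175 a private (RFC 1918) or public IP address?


RFC 1918 private ranges:
  10.0.0.0/8 (10.0.0.0 - 10.255.255.255)
  172.16.0.0/12 (172.16.0.0 - 172.31.255.255)
  192.168.0.0/16 (192.168.0.0 - 192.168.255.255)
Private (in 172.16.0.0/12)


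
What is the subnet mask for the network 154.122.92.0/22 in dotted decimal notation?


/22 means 22 network bits, 10 host bits
Binary: 11111111111111111111110000000000
Mask: 255.255.252.0


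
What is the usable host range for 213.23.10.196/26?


Network: 213.23.10.192
Broadcast: 213.23.10.255
First usable = network + 1
Last usable = broadcast - 1
Range: 213.23.10.193 to 213.23.10.254


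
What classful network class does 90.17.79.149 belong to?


First octet: 90
Binary: 01011010
0xxxxxxx -> Class A (1-126)
Class A, default mask 255.0.0.0 (/8)


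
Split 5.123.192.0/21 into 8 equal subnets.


New prefix = 21 + 3 = 24
Each subnet has 256 addresses
  5.123.192.0/24
  5.123.193.0/24
  5.123.194.0/24
  5.123.195.0/24
  5.123.196.0/24
  5.123.197.0/24
  5.123.198.0/24
  5.123.199.0/24
Subnets: 5.123.192.0/24, 5.123.193.0/24, 5.123.194.0/24, 5.123.195.0/24, 5.123.196.0/24, 5.123.197.0/24, 5.123.198.0/24, 5.123.199.0/24


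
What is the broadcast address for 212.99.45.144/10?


Network: 212.64.0.0/10
Host bits = 22
Set all host bits to 1:
Broadcast: 212.127.255.255


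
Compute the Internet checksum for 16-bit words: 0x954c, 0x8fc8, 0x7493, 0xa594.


Sum all words (with carry folding):
+ 0x954c = 0x954c
+ 0x8fc8 = 0x2515
+ 0x7493 = 0x99a8
+ 0xa594 = 0x3f3d
One's complement: ~0x3f3d
Checksum = 0xc0c2


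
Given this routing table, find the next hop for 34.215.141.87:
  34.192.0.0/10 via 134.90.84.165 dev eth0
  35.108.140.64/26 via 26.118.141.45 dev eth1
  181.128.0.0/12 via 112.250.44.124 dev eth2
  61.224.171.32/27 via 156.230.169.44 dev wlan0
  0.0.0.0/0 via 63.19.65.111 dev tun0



Longest prefix match for 34.215.141.87:
  /10 34.192.0.0: MATCH
  /26 35.108.140.64: no
  /12 181.128.0.0: no
  /27 61.224.171.32: no
  /0 0.0.0.0: MATCH
Selected: next-hop 134.90.84.165 via eth0 (matched /10)


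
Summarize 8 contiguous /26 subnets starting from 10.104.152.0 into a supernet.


Original prefix: /26
Number of subnets: 8 = 2^3
New prefix = 26 - 3 = 23
Supernet: 10.104.152.0/23


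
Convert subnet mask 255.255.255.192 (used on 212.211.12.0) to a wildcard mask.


Subnet mask: 255.255.255.192
Wildcard = 255.255.255.255 - subnet mask
255 - 255 = 0
255 - 255 = 0
255 - 255 = 0
255 - 192 = 63
Wildcard: 0.0.0.63


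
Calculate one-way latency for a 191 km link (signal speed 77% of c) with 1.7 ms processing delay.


Speed = 0.77 * 3e5 km/s = 231000 km/s
Propagation delay = 191 / 231000 = 0.0008 s = 0.8268 ms
Processing delay = 1.7 ms
Total one-way latency = 2.5268 ms


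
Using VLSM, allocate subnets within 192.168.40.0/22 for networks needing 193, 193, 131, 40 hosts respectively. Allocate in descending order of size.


193 hosts -> /24 (254 usable): 192.168.40.0/24
193 hosts -> /24 (254 usable): 192.168.41.0/24
131 hosts -> /24 (254 usable): 192.168.42.0/24
40 hosts -> /26 (62 usable): 192.168.43.0/26
Allocation: 192.168.40.0/24 (193 hosts, 254 usable); 192.168.41.0/24 (193 hosts, 254 usable); 192.168.42.0/24 (131 hosts, 254 usable); 192.168.43.0/26 (40 hosts, 62 usable)


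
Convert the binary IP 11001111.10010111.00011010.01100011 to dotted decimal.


11001111 = 207
10010111 = 151
00011010 = 26
01100011 = 99
IP: 207.151.26.99


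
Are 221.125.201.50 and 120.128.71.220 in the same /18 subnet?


Mask: 255.255.192.0
221.125.201.50 AND mask = 221.125.192.0
120.128.71.220 AND mask = 120.128.64.0
No, different subnets (221.125.192.0 vs 120.128.64.0)


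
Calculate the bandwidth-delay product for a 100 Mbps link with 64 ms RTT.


BDP = bandwidth * RTT
= 100 Mbps * 64 ms
= 100 * 1e6 * 64 / 1000 bits
= 6400000 bits
= 800000 bytes
= 781.25 KB
BDP = 6400000 bits (800000 bytes)


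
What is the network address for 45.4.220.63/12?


IP:   00101101.00000100.11011100.00111111
Mask: 11111111.11110000.00000000.00000000
AND operation:
Net:  00101101.00000000.00000000.00000000
Network: 45.0.0.0/12


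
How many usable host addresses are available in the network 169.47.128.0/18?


Host bits = 32 - 18 = 14
Total addresses = 2^14 = 16384
Usable = total - 2 (network and broadcast)
Usable hosts: 16382


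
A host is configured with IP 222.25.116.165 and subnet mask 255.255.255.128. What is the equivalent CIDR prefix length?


Binary: 11111111.11111111.11111111.10000000
Count leading 1s
Prefix: /25


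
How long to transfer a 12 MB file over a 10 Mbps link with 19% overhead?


Effective throughput = 10 * (1 - 19/100) = 8.1 Mbps
File size in Mb = 12 * 8 = 96 Mb
Time = 96 / 8.1
Time = 11.8519 seconds


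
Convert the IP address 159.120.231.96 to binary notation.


159 = 10011111
120 = 01111000
231 = 11100111
96 = 01100000
Binary: 10011111.01111000.11100111.01100000


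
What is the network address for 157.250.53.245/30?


IP:   10011101.11111010.00110101.11110101
Mask: 11111111.11111111.11111111.11111100
AND operation:
Net:  10011101.11111010.00110101.11110100
Network: 157.250.53.244/30


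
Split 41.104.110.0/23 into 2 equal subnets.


New prefix = 23 + 1 = 24
Each subnet has 256 addresses
  41.104.110.0/24
  41.104.111.0/24
Subnets: 41.104.110.0/24, 41.104.111.0/24


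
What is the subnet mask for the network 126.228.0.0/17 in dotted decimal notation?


/17 means 17 network bits, 15 host bits
Binary: 11111111111111111000000000000000
Mask: 255.255.128.0


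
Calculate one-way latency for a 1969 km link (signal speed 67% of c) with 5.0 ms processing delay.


Speed = 0.67 * 3e5 km/s = 201000 km/s
Propagation delay = 1969 / 201000 = 0.0098 s = 9.796 ms
Processing delay = 5.0 ms
Total one-way latency = 14.796 ms


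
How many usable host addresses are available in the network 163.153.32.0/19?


Host bits = 32 - 19 = 13
Total addresses = 2^13 = 8192
Usable = total - 2 (network and broadcast)
Usable hosts: 8190


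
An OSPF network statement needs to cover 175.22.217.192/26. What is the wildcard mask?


Subnet mask: 255.255.255.192
Wildcard = 255.255.255.255 - subnet mask
255 - 255 = 0
255 - 255 = 0
255 - 255 = 0
255 - 192 = 63
Wildcard: 0.0.0.63


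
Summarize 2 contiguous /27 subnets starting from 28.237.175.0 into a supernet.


Original prefix: /27
Number of subnets: 2 = 2^1
New prefix = 27 - 1 = 26
Supernet: 28.237.175.0/26


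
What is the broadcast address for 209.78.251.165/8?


Network: 209.0.0.0/8
Host bits = 24
Set all host bits to 1:
Broadcast: 209.255.255.255


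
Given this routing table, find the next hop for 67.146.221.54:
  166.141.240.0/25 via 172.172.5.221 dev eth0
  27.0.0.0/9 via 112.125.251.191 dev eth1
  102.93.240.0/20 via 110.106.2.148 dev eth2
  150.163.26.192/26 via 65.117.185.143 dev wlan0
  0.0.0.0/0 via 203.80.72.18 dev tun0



Longest prefix match for 67.146.221.54:
  /25 166.141.240.0: no
  /9 27.0.0.0: no
  /20 102.93.240.0: no
  /26 150.163.26.192: no
  /0 0.0.0.0: MATCH
Selected: next-hop 203.80.72.18 via tun0 (matched /0)


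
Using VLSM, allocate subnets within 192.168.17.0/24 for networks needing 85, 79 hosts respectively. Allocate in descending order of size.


85 hosts -> /25 (126 usable): 192.168.17.0/25
79 hosts -> /25 (126 usable): 192.168.17.128/25
Allocation: 192.168.17.0/25 (85 hosts, 126 usable); 192.168.17.128/25 (79 hosts, 126 usable)


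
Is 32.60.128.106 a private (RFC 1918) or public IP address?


RFC 1918 private ranges:
  10.0.0.0/8 (10.0.0.0 - 10.255.255.255)
  172.16.0.0/12 (172.16.0.0 - 172.31.255.255)
  192.168.0.0/16 (192.168.0.0 - 192.168.255.255)
Public (not in any RFC 1918 range)


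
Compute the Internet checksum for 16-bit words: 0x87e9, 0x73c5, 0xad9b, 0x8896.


Sum all words (with carry folding):
+ 0x87e9 = 0x87e9
+ 0x73c5 = 0xfbae
+ 0xad9b = 0xa94a
+ 0x8896 = 0x31e1
One's complement: ~0x31e1
Checksum = 0xce1e


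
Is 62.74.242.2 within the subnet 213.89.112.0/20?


Subnet network: 213.89.112.0
Test IP AND mask: 62.74.240.0
No, 62.74.242.2 is not in 213.89.112.0/20


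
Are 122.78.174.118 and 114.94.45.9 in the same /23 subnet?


Mask: 255.255.254.0
122.78.174.118 AND mask = 122.78.174.0
114.94.45.9 AND mask = 114.94.44.0
No, different subnets (122.78.174.0 vs 114.94.44.0)


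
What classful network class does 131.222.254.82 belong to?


First octet: 131
Binary: 10000011
10xxxxxx -> Class B (128-191)
Class B, default mask 255.255.0.0 (/16)


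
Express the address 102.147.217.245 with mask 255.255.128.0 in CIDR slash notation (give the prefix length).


Binary: 11111111.11111111.10000000.00000000
Count leading 1s
Prefix: /17


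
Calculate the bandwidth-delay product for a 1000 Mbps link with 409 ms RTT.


BDP = bandwidth * RTT
= 1000 Mbps * 409 ms
= 1000 * 1e6 * 409 / 1000 bits
= 409000000 bits
= 51125000 bytes
= 49926.7578 KB
BDP = 409000000 bits (51125000 bytes)


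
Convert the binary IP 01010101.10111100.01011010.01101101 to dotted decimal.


01010101 = 85
10111100 = 188
01011010 = 90
01101101 = 109
IP: 85.188.90.109


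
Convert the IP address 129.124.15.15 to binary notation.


129 = 10000001
124 = 01111100
15 = 00001111
15 = 00001111
Binary: 10000001.01111100.00001111.00001111


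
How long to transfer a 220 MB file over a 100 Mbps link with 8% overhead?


Effective throughput = 100 * (1 - 8/100) = 92 Mbps
File size in Mb = 220 * 8 = 1760 Mb
Time = 1760 / 92
Time = 19.1304 seconds


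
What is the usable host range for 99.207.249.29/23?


Network: 99.207.248.0
Broadcast: 99.207.249.255
First usable = network + 1
Last usable = broadcast - 1
Range: 99.207.248.1 to 99.207.249.254


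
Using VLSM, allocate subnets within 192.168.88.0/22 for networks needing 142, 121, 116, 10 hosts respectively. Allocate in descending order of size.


142 hosts -> /24 (254 usable): 192.168.88.0/24
121 hosts -> /25 (126 usable): 192.168.89.0/25
116 hosts -> /25 (126 usable): 192.168.89.128/25
10 hosts -> /28 (14 usable): 192.168.90.0/28
Allocation: 192.168.88.0/24 (142 hosts, 254 usable); 192.168.89.0/25 (121 hosts, 126 usable); 192.168.89.128/25 (116 hosts, 126 usable); 192.168.90.0/28 (10 hosts, 14 usable)


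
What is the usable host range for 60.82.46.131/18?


Network: 60.82.0.0
Broadcast: 60.82.63.255
First usable = network + 1
Last usable = broadcast - 1
Range: 60.82.0.1 to 60.82.63.254


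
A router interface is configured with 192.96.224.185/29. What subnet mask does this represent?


/29 means 29 network bits, 3 host bits
Binary: 11111111111111111111111111111000
Mask: 255.255.255.248


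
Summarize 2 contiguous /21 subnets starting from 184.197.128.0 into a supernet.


Original prefix: /21
Number of subnets: 2 = 2^1
New prefix = 21 - 1 = 20
Supernet: 184.197.128.0/20


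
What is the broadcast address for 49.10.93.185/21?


Network: 49.10.88.0/21
Host bits = 11
Set all host bits to 1:
Broadcast: 49.10.95.255


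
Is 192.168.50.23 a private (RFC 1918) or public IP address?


RFC 1918 private ranges:
  10.0.0.0/8 (10.0.0.0 - 10.255.255.255)
  172.16.0.0/12 (172.16.0.0 - 172.31.255.255)
  192.168.0.0/16 (192.168.0.0 - 192.168.255.255)
Private (in 192.168.0.0/16)


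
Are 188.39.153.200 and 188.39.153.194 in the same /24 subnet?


Mask: 255.255.255.0
188.39.153.200 AND mask = 188.39.153.0
188.39.153.194 AND mask = 188.39.153.0
Yes, same subnet (188.39.153.0)


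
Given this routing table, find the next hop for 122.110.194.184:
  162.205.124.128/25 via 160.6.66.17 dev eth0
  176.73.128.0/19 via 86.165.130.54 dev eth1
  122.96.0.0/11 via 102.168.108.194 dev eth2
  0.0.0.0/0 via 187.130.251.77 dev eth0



Longest prefix match for 122.110.194.184:
  /25 162.205.124.128: no
  /19 176.73.128.0: no
  /11 122.96.0.0: MATCH
  /0 0.0.0.0: MATCH
Selected: next-hop 102.168.108.194 via eth2 (matched /11)


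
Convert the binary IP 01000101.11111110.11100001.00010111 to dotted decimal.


01000101 = 69
11111110 = 254
11100001 = 225
00010111 = 23
IP: 69.254.225.23


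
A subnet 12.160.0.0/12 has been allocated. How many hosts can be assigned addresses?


Host bits = 32 - 12 = 20
Total addresses = 2^20 = 1048576
Usable = total - 2 (network and broadcast)
Usable hosts: 1048574


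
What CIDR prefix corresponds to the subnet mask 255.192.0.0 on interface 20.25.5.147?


Binary: 11111111.11000000.00000000.00000000
Count leading 1s
Prefix: /10


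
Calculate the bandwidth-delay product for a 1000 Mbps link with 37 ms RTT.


BDP = bandwidth * RTT
= 1000 Mbps * 37 ms
= 1000 * 1e6 * 37 / 1000 bits
= 37000000 bits
= 4625000 bytes
= 4516.6016 KB
BDP = 37000000 bits (4625000 bytes)


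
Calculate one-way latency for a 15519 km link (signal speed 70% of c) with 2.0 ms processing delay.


Speed = 0.7 * 3e5 km/s = 210000 km/s
Propagation delay = 15519 / 210000 = 0.0739 s = 73.9 ms
Processing delay = 2.0 ms
Total one-way latency = 75.9 ms


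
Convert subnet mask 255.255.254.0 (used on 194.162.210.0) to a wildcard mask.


Subnet mask: 255.255.254.0
Wildcard = 255.255.255.255 - subnet mask
255 - 255 = 0
255 - 255 = 0
255 - 254 = 1
255 - 0 = 255
Wildcard: 0.0.1.255


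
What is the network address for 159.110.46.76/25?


IP:   10011111.01101110.00101110.01001100
Mask: 11111111.11111111.11111111.10000000
AND operation:
Net:  10011111.01101110.00101110.00000000
Network: 159.110.46.0/25


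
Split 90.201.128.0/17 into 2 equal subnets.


New prefix = 17 + 1 = 18
Each subnet has 16384 addresses
  90.201.128.0/18
  90.201.192.0/18
Subnets: 90.201.128.0/18, 90.201.192.0/18


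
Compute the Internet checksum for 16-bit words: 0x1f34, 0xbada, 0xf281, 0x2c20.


Sum all words (with carry folding):
+ 0x1f34 = 0x1f34
+ 0xbada = 0xda0e
+ 0xf281 = 0xcc90
+ 0x2c20 = 0xf8b0
One's complement: ~0xf8b0
Checksum = 0x074f


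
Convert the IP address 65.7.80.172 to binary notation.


65 = 01000001
7 = 00000111
80 = 01010000
172 = 10101100
Binary: 01000001.00000111.01010000.10101100


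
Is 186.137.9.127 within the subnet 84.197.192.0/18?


Subnet network: 84.197.192.0
Test IP AND mask: 186.137.0.0
No, 186.137.9.127 is not in 84.197.192.0/18


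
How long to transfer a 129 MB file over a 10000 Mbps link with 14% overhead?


Effective throughput = 10000 * (1 - 14/100) = 8600 Mbps
File size in Mb = 129 * 8 = 1032 Mb
Time = 1032 / 8600
Time = 0.12 seconds


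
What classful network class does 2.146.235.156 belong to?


First octet: 2
Binary: 00000010
0xxxxxxx -> Class A (1-126)
Class A, default mask 255.0.0.0 (/8)


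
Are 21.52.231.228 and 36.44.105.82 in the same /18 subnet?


Mask: 255.255.192.0
21.52.231.228 AND mask = 21.52.192.0
36.44.105.82 AND mask = 36.44.64.0
No, different subnets (21.52.192.0 vs 36.44.64.0)


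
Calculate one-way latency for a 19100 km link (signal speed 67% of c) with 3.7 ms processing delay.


Speed = 0.67 * 3e5 km/s = 201000 km/s
Propagation delay = 19100 / 201000 = 0.095 s = 95.0249 ms
Processing delay = 3.7 ms
Total one-way latency = 98.7249 ms


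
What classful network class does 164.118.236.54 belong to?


First octet: 164
Binary: 10100100
10xxxxxx -> Class B (128-191)
Class B, default mask 255.255.0.0 (/16)


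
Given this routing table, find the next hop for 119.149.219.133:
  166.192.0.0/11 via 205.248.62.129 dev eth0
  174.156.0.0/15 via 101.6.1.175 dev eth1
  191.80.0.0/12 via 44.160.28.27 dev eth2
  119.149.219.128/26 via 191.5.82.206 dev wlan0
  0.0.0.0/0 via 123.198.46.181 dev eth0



Longest prefix match for 119.149.219.133:
  /11 166.192.0.0: no
  /15 174.156.0.0: no
  /12 191.80.0.0: no
  /26 119.149.219.128: MATCH
  /0 0.0.0.0: MATCH
Selected: next-hop 191.5.82.206 via wlan0 (matched /26)


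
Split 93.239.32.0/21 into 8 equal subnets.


New prefix = 21 + 3 = 24
Each subnet has 256 addresses
  93.239.32.0/24
  93.239.33.0/24
  93.239.34.0/24
  93.239.35.0/24
  93.239.36.0/24
  93.239.37.0/24
  93.239.38.0/24
  93.239.39.0/24
Subnets: 93.239.32.0/24, 93.239.33.0/24, 93.239.34.0/24, 93.239.35.0/24, 93.239.36.0/24, 93.239.37.0/24, 93.239.38.0/24, 93.239.39.0/24


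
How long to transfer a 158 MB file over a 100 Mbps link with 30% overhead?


Effective throughput = 100 * (1 - 30/100) = 70 Mbps
File size in Mb = 158 * 8 = 1264 Mb
Time = 1264 / 70
Time = 18.0571 seconds


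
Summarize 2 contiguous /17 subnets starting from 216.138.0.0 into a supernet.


Original prefix: /17
Number of subnets: 2 = 2^1
New prefix = 17 - 1 = 16
Supernet: 216.138.0.0/16


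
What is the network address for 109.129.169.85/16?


IP:   01101101.10000001.10101001.01010101
Mask: 11111111.11111111.00000000.00000000
AND operation:
Net:  01101101.10000001.00000000.00000000
Network: 109.129.0.0/16


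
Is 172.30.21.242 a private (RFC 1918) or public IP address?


RFC 1918 private ranges:
  10.0.0.0/8 (10.0.0.0 - 10.255.255.255)
  172.16.0.0/12 (172.16.0.0 - 172.31.255.255)
  192.168.0.0/16 (192.168.0.0 - 192.168.255.255)
Private (in 172.16.0.0/12)


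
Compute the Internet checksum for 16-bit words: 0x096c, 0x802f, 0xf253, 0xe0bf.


Sum all words (with carry folding):
+ 0x096c = 0x096c
+ 0x802f = 0x899b
+ 0xf253 = 0x7bef
+ 0xe0bf = 0x5caf
One's complement: ~0x5caf
Checksum = 0xa350


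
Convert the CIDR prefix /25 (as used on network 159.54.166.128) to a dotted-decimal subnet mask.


/25 means 25 network bits, 7 host bits
Binary: 11111111111111111111111110000000
Mask: 255.255.255.128


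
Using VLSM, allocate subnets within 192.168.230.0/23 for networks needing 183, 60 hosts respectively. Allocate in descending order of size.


183 hosts -> /24 (254 usable): 192.168.230.0/24
60 hosts -> /26 (62 usable): 192.168.231.0/26
Allocation: 192.168.230.0/24 (183 hosts, 254 usable); 192.168.231.0/26 (60 hosts, 62 usable)


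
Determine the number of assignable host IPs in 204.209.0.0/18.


Host bits = 32 - 18 = 14
Total addresses = 2^14 = 16384
Usable = total - 2 (network and broadcast)
Usable hosts: 16382


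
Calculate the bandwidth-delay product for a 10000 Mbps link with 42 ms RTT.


BDP = bandwidth * RTT
= 10000 Mbps * 42 ms
= 10000 * 1e6 * 42 / 1000 bits
= 420000000 bits
= 52500000 bytes
= 51269.5312 KB
BDP = 420000000 bits (52500000 bytes)


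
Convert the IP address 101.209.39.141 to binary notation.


101 = 01100101
209 = 11010001
39 = 00100111
141 = 10001101
Binary: 01100101.11010001.00100111.10001101


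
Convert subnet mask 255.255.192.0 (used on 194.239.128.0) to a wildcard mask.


Subnet mask: 255.255.192.0
Wildcard = 255.255.255.255 - subnet mask
255 - 255 = 0
255 - 255 = 0
255 - 192 = 63
255 - 0 = 255
Wildcard: 0.0.63.255


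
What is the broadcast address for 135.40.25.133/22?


Network: 135.40.24.0/22
Host bits = 10
Set all host bits to 1:
Broadcast: 135.40.27.255


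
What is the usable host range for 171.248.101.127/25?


Network: 171.248.101.0
Broadcast: 171.248.101.127
First usable = network + 1
Last usable = broadcast - 1
Range: 171.248.101.1 to 171.248.101.126


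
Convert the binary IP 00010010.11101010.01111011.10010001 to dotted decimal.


00010010 = 18
11101010 = 234
01111011 = 123
10010001 = 145
IP: 18.234.123.145


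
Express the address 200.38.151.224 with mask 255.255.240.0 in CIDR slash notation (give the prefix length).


Binary: 11111111.11111111.11110000.00000000
Count leading 1s
Prefix: /20


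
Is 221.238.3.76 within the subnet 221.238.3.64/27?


Subnet network: 221.238.3.64
Test IP AND mask: 221.238.3.64
Yes, 221.238.3.76 is in 221.238.3.64/27


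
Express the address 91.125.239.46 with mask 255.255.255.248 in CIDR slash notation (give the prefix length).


Binary: 11111111.11111111.11111111.11111000
Count leading 1s
Prefix: /29


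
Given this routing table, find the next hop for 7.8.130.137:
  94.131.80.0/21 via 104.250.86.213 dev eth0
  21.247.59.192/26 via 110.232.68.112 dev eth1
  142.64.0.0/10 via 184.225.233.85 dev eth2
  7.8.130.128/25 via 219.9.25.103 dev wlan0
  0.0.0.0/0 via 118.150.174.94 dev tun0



Longest prefix match for 7.8.130.137:
  /21 94.131.80.0: no
  /26 21.247.59.192: no
  /10 142.64.0.0: no
  /25 7.8.130.128: MATCH
  /0 0.0.0.0: MATCH
Selected: next-hop 219.9.25.103 via wlan0 (matched /25)


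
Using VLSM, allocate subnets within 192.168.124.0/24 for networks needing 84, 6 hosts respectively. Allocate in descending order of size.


84 hosts -> /25 (126 usable): 192.168.124.0/25
6 hosts -> /29 (6 usable): 192.168.124.128/29
Allocation: 192.168.124.0/25 (84 hosts, 126 usable); 192.168.124.128/29 (6 hosts, 6 usable)


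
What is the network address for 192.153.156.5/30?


IP:   11000000.10011001.10011100.00000101
Mask: 11111111.11111111.11111111.11111100
AND operation:
Net:  11000000.10011001.10011100.00000100
Network: 192.153.156.4/30


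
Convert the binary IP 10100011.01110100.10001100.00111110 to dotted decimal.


10100011 = 163
01110100 = 116
10001100 = 140
00111110 = 62
IP: 163.116.140.62


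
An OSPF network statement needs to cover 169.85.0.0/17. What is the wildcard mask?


Subnet mask: 255.255.128.0
Wildcard = 255.255.255.255 - subnet mask
255 - 255 = 0
255 - 255 = 0
255 - 128 = 127
255 - 0 = 255
Wildcard: 0.0.127.255


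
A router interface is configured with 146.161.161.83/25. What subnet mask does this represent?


/25 means 25 network bits, 7 host bits
Binary: 11111111111111111111111110000000
Mask: 255.255.255.128


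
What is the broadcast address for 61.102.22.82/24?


Network: 61.102.22.0/24
Host bits = 8
Set all host bits to 1:
Broadcast: 61.102.22.255


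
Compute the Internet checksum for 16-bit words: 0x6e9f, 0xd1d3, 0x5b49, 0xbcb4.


Sum all words (with carry folding):
+ 0x6e9f = 0x6e9f
+ 0xd1d3 = 0x4073
+ 0x5b49 = 0x9bbc
+ 0xbcb4 = 0x5871
One's complement: ~0x5871
Checksum = 0xa78e


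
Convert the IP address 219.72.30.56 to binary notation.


219 = 11011011
72 = 01001000
30 = 00011110
56 = 00111000
Binary: 11011011.01001000.00011110.00111000


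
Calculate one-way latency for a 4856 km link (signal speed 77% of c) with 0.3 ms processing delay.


Speed = 0.77 * 3e5 km/s = 231000 km/s
Propagation delay = 4856 / 231000 = 0.021 s = 21.0216 ms
Processing delay = 0.3 ms
Total one-way latency = 21.3216 ms


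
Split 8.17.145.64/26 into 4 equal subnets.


New prefix = 26 + 2 = 28
Each subnet has 16 addresses
  8.17.145.64/28
  8.17.145.80/28
  8.17.145.96/28
  8.17.145.112/28
Subnets: 8.17.145.64/28, 8.17.145.80/28, 8.17.145.96/28, 8.17.145.112/28


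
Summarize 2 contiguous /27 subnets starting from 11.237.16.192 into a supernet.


Original prefix: /27
Number of subnets: 2 = 2^1
New prefix = 27 - 1 = 26
Supernet: 11.237.16.192/26


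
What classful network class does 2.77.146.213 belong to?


First octet: 2
Binary: 00000010
0xxxxxxx -> Class A (1-126)
Class A, default mask 255.0.0.0 (/8)


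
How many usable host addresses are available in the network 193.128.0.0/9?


Host bits = 32 - 9 = 23
Total addresses = 2^23 = 8388608
Usable = total - 2 (network and broadcast)
Usable hosts: 8388606


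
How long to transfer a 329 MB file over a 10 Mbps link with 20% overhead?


Effective throughput = 10 * (1 - 20/100) = 8 Mbps
File size in Mb = 329 * 8 = 2632 Mb
Time = 2632 / 8
Time = 329 seconds


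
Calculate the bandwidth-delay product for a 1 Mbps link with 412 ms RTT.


BDP = bandwidth * RTT
= 1 Mbps * 412 ms
= 1 * 1e6 * 412 / 1000 bits
= 412000 bits
= 51500 bytes
= 50.293 KB
BDP = 412000 bits (51500 bytes)


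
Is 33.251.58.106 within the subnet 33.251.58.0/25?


Subnet network: 33.251.58.0
Test IP AND mask: 33.251.58.0
Yes, 33.251.58.106 is in 33.251.58.0/25


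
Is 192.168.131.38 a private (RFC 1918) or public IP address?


RFC 1918 private ranges:
  10.0.0.0/8 (10.0.0.0 - 10.255.255.255)
  172.16.0.0/12 (172.16.0.0 - 172.31.255.255)
  192.168.0.0/16 (192.168.0.0 - 192.168.255.255)
Private (in 192.168.0.0/16)


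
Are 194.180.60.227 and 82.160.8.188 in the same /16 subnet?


Mask: 255.255.0.0
194.180.60.227 AND mask = 194.180.0.0
82.160.8.188 AND mask = 82.160.0.0
No, different subnets (194.180.0.0 vs 82.160.0.0)


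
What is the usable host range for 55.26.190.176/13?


Network: 55.24.0.0
Broadcast: 55.31.255.255
First usable = network + 1
Last usable = broadcast - 1
Range: 55.24.0.1 to 55.31.255.254


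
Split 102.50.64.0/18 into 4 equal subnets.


New prefix = 18 + 2 = 20
Each subnet has 4096 addresses
  102.50.64.0/20
  102.50.80.0/20
  102.50.96.0/20
  102.50.112.0/20
Subnets: 102.50.64.0/20, 102.50.80.0/20, 102.50.96.0/20, 102.50.112.0/20


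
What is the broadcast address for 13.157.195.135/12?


Network: 13.144.0.0/12
Host bits = 20
Set all host bits to 1:
Broadcast: 13.159.255.255


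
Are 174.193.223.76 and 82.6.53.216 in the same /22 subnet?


Mask: 255.255.252.0
174.193.223.76 AND mask = 174.193.220.0
82.6.53.216 AND mask = 82.6.52.0
No, different subnets (174.193.220.0 vs 82.6.52.0)


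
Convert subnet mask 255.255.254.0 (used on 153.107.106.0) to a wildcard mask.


Subnet mask: 255.255.254.0
Wildcard = 255.255.255.255 - subnet mask
255 - 255 = 0
255 - 255 = 0
255 - 254 = 1
255 - 0 = 255
Wildcard: 0.0.1.255


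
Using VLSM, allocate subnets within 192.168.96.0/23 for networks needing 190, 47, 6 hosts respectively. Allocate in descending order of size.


190 hosts -> /24 (254 usable): 192.168.96.0/24
47 hosts -> /26 (62 usable): 192.168.97.0/26
6 hosts -> /29 (6 usable): 192.168.97.64/29
Allocation: 192.168.96.0/24 (190 hosts, 254 usable); 192.168.97.0/26 (47 hosts, 62 usable); 192.168.97.64/29 (6 hosts, 6 usable)


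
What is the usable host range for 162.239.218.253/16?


Network: 162.239.0.0
Broadcast: 162.239.255.255
First usable = network + 1
Last usable = broadcast - 1
Range: 162.239.0.1 to 162.239.255.254


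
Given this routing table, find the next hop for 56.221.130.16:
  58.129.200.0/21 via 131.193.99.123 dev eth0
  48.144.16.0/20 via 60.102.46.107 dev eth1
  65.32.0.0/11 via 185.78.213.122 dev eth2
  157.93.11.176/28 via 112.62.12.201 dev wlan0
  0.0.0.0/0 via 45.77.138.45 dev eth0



Longest prefix match for 56.221.130.16:
  /21 58.129.200.0: no
  /20 48.144.16.0: no
  /11 65.32.0.0: no
  /28 157.93.11.176: no
  /0 0.0.0.0: MATCH
Selected: next-hop 45.77.138.45 via eth0 (matched /0)


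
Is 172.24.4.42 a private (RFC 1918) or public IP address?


RFC 1918 private ranges:
  10.0.0.0/8 (10.0.0.0 - 10.255.255.255)
  172.16.0.0/12 (172.16.0.0 - 172.31.255.255)
  192.168.0.0/16 (192.168.0.0 - 192.168.255.255)
Private (in 172.16.0.0/12)


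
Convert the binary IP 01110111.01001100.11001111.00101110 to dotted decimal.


01110111 = 119
01001100 = 76
11001111 = 207
00101110 = 46
IP: 119.76.207.46


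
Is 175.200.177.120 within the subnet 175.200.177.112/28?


Subnet network: 175.200.177.112
Test IP AND mask: 175.200.177.112
Yes, 175.200.177.120 is in 175.200.177.112/28


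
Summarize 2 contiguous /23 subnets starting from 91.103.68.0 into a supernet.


Original prefix: /23
Number of subnets: 2 = 2^1
New prefix = 23 - 1 = 22
Supernet: 91.103.68.0/22


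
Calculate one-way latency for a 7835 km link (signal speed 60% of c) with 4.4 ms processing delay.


Speed = 0.6 * 3e5 km/s = 180000 km/s
Propagation delay = 7835 / 180000 = 0.0435 s = 43.5278 ms
Processing delay = 4.4 ms
Total one-way latency = 47.9278 ms


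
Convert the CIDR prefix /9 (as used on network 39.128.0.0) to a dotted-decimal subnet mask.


/9 means 9 network bits, 23 host bits
Binary: 11111111100000000000000000000000
Mask: 255.128.0.0


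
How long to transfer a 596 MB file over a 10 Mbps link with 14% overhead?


Effective throughput = 10 * (1 - 14/100) = 8.6 Mbps
File size in Mb = 596 * 8 = 4768 Mb
Time = 4768 / 8.6
Time = 554.4186 seconds


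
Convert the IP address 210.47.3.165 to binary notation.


210 = 11010010
47 = 00101111
3 = 00000011
165 = 10100101
Binary: 11010010.00101111.00000011.10100101


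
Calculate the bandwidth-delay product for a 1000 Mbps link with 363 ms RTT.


BDP = bandwidth * RTT
= 1000 Mbps * 363 ms
= 1000 * 1e6 * 363 / 1000 bits
= 363000000 bits
= 45375000 bytes
= 44311.5234 KB
BDP = 363000000 bits (45375000 bytes)


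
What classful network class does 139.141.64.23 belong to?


First octet: 139
Binary: 10001011
10xxxxxx -> Class B (128-191)
Class B, default mask 255.255.0.0 (/16)


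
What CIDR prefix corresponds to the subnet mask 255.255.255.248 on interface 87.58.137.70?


Binary: 11111111.11111111.11111111.11111000
Count leading 1s
Prefix: /29


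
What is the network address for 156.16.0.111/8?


IP:   10011100.00010000.00000000.01101111
Mask: 11111111.00000000.00000000.00000000
AND operation:
Net:  10011100.00000000.00000000.00000000
Network: 156.0.0.0/8


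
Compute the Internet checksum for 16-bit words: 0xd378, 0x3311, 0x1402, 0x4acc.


Sum all words (with carry folding):
+ 0xd378 = 0xd378
+ 0x3311 = 0x068a
+ 0x1402 = 0x1a8c
+ 0x4acc = 0x6558
One's complement: ~0x6558
Checksum = 0x9aa7


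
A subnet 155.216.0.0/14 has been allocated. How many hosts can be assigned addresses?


Host bits = 32 - 14 = 18
Total addresses = 2^18 = 262144
Usable = total - 2 (network and broadcast)
Usable hosts: 262142


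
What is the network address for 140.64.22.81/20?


IP:   10001100.01000000.00010110.01010001
Mask: 11111111.11111111.11110000.00000000
AND operation:
Net:  10001100.01000000.00010000.00000000
Network: 140.64.16.0/20


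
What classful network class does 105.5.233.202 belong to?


First octet: 105
Binary: 01101001
0xxxxxxx -> Class A (1-126)
Class A, default mask 255.0.0.0 (/8)


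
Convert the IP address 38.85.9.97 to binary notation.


38 = 00100110
85 = 01010101
9 = 00001001
97 = 01100001
Binary: 00100110.01010101.00001001.01100001


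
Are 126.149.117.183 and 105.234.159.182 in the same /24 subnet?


Mask: 255.255.255.0
126.149.117.183 AND mask = 126.149.117.0
105.234.159.182 AND mask = 105.234.159.0
No, different subnets (126.149.117.0 vs 105.234.159.0)


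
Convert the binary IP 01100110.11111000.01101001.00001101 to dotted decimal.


01100110 = 102
11111000 = 248
01101001 = 105
00001101 = 13
IP: 102.248.105.13


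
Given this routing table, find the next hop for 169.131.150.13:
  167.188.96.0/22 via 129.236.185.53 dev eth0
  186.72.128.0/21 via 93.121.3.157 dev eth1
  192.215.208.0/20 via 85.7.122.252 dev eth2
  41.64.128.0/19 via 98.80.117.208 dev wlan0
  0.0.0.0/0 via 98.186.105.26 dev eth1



Longest prefix match for 169.131.150.13:
  /22 167.188.96.0: no
  /21 186.72.128.0: no
  /20 192.215.208.0: no
  /19 41.64.128.0: no
  /0 0.0.0.0: MATCH
Selected: next-hop 98.186.105.26 via eth1 (matched /0)


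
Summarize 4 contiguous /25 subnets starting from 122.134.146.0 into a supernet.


Original prefix: /25
Number of subnets: 4 = 2^2
New prefix = 25 - 2 = 23
Supernet: 122.134.146.0/23


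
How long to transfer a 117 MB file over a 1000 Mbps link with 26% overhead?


Effective throughput = 1000 * (1 - 26/100) = 740 Mbps
File size in Mb = 117 * 8 = 936 Mb
Time = 936 / 740
Time = 1.2649 seconds


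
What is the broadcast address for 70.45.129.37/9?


Network: 70.0.0.0/9
Host bits = 23
Set all host bits to 1:
Broadcast: 70.127.255.255


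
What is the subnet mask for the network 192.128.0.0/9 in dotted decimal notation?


/9 means 9 network bits, 23 host bits
Binary: 11111111100000000000000000000000
Mask: 255.128.0.0


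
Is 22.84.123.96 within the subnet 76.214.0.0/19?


Subnet network: 76.214.0.0
Test IP AND mask: 22.84.96.0
No, 22.84.123.96 is not in 76.214.0.0/19
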